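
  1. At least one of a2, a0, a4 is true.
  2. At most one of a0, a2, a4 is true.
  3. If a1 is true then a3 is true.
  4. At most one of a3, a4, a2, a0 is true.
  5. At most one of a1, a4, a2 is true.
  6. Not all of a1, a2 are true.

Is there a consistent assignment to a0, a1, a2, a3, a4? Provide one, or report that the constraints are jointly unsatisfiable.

a0: False, a1: False, a2: False, a3: False, a4: True

  (1) {a2, a0, a4}: 1 true — at least one ✓
  (2) {a0, a2, a4}: 1 true — at most one ✓
  (3) a1=F ⇒ a3: vacuous ✓
  (4) {a3, a4, a2, a0}: 1 true — at most one ✓
  (5) {a1, a4, a2}: 1 true — at most one ✓
  (6) {a1, a2}: 0/2 true — not all ✓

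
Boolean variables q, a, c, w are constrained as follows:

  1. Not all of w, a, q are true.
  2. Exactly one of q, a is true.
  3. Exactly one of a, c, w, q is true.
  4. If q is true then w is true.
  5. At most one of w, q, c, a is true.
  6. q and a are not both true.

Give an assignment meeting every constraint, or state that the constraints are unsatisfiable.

q=F; a=T; c=F; w=F

  (1) {w, a, q}: 1/3 true — not all ✓
  (2) {q, a}: 1 true — exactly one ✓
  (3) {a, c, w, q}: 1 true — exactly one ✓
  (4) q=F ⇒ w: vacuous ✓
  (5) {w, q, c, a}: 1 true — at most one ✓
  (6) q=F, a=T — not both ✓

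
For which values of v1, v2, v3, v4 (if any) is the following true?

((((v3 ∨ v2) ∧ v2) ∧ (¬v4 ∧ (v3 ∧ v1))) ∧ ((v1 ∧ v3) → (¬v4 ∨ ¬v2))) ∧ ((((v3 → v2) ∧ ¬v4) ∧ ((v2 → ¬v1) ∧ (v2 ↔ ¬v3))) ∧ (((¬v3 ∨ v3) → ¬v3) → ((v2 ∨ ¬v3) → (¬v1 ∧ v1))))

Case v3 = True: the formula simplifies to ((v2 ∧ (¬v4 ∧ v1)) ∧ (v1 → (¬v4 ∨ ¬v2))) ∧ ((v2 ∧ ¬v4) ∧ ((v2 → ¬v1) ∧ ¬v2)).
  v2 = True: the conjunct ¬v2 is False.
  v2 = False: the conjunct v2 is False.
Case v3 = False: the conjunct v3 is False.
Both cases fail — unsatisfiable.

UNSATISFIABLE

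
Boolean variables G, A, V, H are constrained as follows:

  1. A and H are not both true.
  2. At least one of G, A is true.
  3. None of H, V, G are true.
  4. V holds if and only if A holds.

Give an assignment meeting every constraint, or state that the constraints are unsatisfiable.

Unsatisfiable — no assignment works.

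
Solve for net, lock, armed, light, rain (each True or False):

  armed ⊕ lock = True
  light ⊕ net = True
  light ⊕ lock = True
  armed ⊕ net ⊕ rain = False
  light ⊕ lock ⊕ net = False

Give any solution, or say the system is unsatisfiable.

net = True, lock = True, armed = False, light = False, rain = True

armed ⊕ lock = F ⊕ T = True ✓
light ⊕ net = F ⊕ T = True ✓
light ⊕ lock = F ⊕ T = True ✓
armed ⊕ net ⊕ rain = F ⊕ T ⊕ T = False ✓
light ⊕ lock ⊕ net = F ⊕ T ⊕ T = False ✓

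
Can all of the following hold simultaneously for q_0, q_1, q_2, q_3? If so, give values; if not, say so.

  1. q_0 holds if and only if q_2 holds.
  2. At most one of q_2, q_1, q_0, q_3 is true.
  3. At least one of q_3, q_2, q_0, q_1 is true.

q_0 = False; q_1 = True; q_2 = False; q_3 = False

  (1) q_0=F, q_2=F — same ✓
  (2) {q_2, q_1, q_0, q_3}: 1 true — at most one ✓
  (3) {q_3, q_2, q_0, q_1}: 1 true — at least one ✓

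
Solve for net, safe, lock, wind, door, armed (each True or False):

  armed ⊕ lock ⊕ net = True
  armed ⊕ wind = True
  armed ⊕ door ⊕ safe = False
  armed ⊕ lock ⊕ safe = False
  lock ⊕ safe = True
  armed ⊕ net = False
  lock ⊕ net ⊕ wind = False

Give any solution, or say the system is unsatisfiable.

net = True, safe = False, lock = True, wind = False, door = True, armed = True

armed ⊕ lock ⊕ net = T ⊕ T ⊕ T = True ✓
armed ⊕ wind = T ⊕ F = True ✓
armed ⊕ door ⊕ safe = T ⊕ T ⊕ F = False ✓
armed ⊕ lock ⊕ safe = T ⊕ T ⊕ F = False ✓
lock ⊕ safe = T ⊕ F = True ✓
armed ⊕ net = T ⊕ T = False ✓
lock ⊕ net ⊕ wind = T ⊕ T ⊕ F = False ✓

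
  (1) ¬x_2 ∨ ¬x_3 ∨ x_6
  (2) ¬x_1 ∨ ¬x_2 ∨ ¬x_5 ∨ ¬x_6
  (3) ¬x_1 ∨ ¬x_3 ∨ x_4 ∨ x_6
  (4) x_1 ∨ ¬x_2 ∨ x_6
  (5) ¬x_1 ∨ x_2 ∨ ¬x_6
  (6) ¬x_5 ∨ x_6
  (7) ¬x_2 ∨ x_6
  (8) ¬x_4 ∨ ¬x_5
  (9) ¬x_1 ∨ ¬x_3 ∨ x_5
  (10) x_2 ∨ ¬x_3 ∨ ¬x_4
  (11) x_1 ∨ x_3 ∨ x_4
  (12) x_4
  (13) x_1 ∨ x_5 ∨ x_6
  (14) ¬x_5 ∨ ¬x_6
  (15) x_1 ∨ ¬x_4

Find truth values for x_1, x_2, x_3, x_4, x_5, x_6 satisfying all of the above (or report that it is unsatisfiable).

x_1 = True, x_2 = False, x_3 = False, x_4 = True, x_5 = False, x_6 = False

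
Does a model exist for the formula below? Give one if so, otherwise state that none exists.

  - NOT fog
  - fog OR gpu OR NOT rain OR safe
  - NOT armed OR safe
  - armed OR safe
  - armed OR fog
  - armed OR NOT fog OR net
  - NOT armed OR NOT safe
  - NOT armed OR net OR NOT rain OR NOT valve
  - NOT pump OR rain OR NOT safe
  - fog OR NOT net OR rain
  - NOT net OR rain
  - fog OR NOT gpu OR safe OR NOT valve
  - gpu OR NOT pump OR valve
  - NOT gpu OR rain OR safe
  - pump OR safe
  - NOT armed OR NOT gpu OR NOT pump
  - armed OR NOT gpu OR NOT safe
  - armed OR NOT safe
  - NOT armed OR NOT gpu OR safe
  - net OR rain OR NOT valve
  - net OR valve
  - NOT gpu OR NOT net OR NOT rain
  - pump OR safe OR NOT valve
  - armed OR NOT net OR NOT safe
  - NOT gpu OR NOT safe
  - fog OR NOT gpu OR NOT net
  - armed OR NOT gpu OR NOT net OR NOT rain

UNSATISFIABLE

Case fog = True:
  Clause (NOT fog) is falsified — contradiction.
Case fog = False:
  (armed OR fog) forces armed = True.
  (NOT armed OR safe) forces safe = True.
  Clause (NOT armed OR NOT safe) is falsified — contradiction.
Both cases fail, so the formula is unsatisfiable.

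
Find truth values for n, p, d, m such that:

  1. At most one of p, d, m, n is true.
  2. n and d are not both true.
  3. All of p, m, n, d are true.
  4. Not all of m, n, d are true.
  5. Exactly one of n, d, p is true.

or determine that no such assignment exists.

Unsatisfiable

Case n = True:
  (1) with n=T forces p = False.
  Constraint (3) is violated (p=F) — contradiction.
Case n = False:
  Constraint (3) is violated (n=F) — contradiction.
Both cases fail — unsatisfiable.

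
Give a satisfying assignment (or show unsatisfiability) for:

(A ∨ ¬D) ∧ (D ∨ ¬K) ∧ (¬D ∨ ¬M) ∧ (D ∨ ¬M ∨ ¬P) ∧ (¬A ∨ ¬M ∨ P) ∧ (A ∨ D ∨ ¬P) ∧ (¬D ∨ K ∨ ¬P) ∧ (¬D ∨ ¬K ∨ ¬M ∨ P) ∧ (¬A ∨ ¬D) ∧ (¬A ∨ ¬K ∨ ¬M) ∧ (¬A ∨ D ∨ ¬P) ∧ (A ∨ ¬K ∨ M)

Set P = False.
Try K = True:
  (D ∨ ¬K) forces D = True.
  (A ∨ ¬D) forces A = True.
  clause (¬A ∨ ¬D) is falsified — backtrack.
So K = False.
Try D = True:
  (A ∨ ¬D) forces A = True.
  clause (¬A ∨ ¬D) is falsified — backtrack.
So D = False.
Set A = True.
  then (¬A ∨ ¬M ∨ P) forces M = False.
All clauses satisfied.

P = False, K = False, D = False, A = True, M = False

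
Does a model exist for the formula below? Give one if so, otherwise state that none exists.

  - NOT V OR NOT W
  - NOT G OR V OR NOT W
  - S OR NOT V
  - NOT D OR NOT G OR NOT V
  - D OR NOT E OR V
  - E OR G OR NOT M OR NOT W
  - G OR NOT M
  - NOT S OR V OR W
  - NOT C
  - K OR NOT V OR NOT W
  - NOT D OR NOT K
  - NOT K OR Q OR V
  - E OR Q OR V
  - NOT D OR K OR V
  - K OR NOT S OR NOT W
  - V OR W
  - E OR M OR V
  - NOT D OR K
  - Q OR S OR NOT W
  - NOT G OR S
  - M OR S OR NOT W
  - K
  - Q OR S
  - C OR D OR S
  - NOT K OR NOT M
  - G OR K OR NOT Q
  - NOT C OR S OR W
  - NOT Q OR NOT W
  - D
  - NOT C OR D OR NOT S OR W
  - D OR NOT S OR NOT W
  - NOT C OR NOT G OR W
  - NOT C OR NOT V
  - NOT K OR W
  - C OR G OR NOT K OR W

Case C = True:
  Clause (NOT C) is falsified — contradiction.
Case C = False:
  (K) forces K = True.
  (NOT D OR NOT K) forces D = False.
  Clause (D) is falsified — contradiction.
Both cases fail, so the formula is unsatisfiable.

The formula is unsatisfiable.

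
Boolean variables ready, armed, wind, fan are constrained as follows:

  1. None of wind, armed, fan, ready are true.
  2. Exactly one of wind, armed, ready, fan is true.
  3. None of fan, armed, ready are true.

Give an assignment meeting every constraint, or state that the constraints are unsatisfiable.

No satisfying assignment exists.

Case ready = True:
  Constraint (1) is violated (ready=T) — contradiction.
Case ready = False:
  (1) forces wind = False.
  (1) forces armed = False.
  (1) forces fan = False.
  Constraint (2) is violated (wind=F, armed=F, ready=F, fan=F) — contradiction.
Both cases fail — unsatisfiable.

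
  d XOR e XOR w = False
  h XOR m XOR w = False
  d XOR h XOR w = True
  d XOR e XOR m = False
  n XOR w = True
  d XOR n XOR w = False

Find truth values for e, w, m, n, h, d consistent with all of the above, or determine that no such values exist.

e = True; w = False; m = False; n = True; h = False; d = True

d XOR e XOR w = T XOR T XOR F = False ✓
h XOR m XOR w = F XOR F XOR F = False ✓
d XOR h XOR w = T XOR F XOR F = True ✓
d XOR e XOR m = T XOR T XOR F = False ✓
n XOR w = T XOR F = True ✓
d XOR n XOR w = T XOR T XOR F = False ✓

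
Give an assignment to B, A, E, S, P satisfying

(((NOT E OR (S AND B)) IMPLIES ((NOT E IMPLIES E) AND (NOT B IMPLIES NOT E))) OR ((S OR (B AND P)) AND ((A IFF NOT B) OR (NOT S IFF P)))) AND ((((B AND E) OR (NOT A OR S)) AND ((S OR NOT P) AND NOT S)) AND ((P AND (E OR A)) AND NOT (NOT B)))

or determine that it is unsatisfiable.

UNSATISFIABLE

Case B = True: the formula simplifies to (((NOT E OR S) IMPLIES (NOT E IMPLIES E)) OR ((S OR P) AND (NOT A OR (NOT S IFF P)))) AND (((E OR (NOT A OR S)) AND ((S OR NOT P) AND NOT S)) AND (P AND (E OR A))).
  S = True: the conjunct NOT S is False.
  S = False: simplifies to ((NOT E IMPLIES (NOT E IMPLIES E)) OR (P AND (NOT A OR P))) AND (((E OR NOT A) AND NOT P) AND (P AND (E OR A))).
    P = True: the conjunct NOT P is False.
    P = False: the conjunct P is False.
Case B = False: the conjunct NOT (NOT B) becomes NOT (NOT False) = False.
Both cases fail — unsatisfiable.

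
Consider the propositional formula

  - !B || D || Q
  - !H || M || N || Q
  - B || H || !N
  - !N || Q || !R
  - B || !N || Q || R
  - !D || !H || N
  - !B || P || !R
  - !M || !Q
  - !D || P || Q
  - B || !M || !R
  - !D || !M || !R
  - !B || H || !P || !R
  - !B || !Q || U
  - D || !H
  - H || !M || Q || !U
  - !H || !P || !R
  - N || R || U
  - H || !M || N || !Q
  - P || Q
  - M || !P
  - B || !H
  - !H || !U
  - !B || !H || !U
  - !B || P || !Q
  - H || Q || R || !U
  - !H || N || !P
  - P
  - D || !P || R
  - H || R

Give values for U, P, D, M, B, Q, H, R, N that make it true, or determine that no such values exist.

U: False; P: True; D: True; M: True; B: True; Q: False; H: True; R: False; N: True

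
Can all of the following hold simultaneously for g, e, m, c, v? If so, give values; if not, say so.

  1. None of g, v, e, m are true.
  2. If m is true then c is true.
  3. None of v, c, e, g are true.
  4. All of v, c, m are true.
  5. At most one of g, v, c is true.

No satisfying assignment exists.

Case m = True:
  Constraint (1) is violated (m=T) — contradiction.
Case m = False:
  Constraint (4) is violated (m=F) — contradiction.
Both cases fail — unsatisfiable.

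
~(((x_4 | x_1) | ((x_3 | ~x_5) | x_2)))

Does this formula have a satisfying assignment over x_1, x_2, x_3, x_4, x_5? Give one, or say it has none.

x_1 = False, x_2 = False, x_3 = False, x_4 = False, x_5 = True

  ~(((x_4 | x_1) | ((x_3 | ~x_5) | x_2))) = True
    (x_4 | x_1) | ((x_3 | ~x_5) | x_2) = False
      x_4 | x_1 = False
      (x_3 | ~x_5) | x_2 = False
        x_3 | ~x_5 = False
          ~x_5 = False
The formula evaluates to True.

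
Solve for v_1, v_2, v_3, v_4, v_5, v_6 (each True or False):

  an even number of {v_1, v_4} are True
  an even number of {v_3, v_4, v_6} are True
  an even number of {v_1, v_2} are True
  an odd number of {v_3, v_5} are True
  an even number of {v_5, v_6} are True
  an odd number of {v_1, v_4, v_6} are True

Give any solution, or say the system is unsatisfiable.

v_1 = True; v_2 = True; v_3 = False; v_4 = True; v_5 = True; v_6 = True

{v_1, v_4}: 2 true → even ✓
{v_3, v_4, v_6}: 2 true → even ✓
{v_1, v_2}: 2 true → even ✓
{v_3, v_5}: 1 true → odd ✓
{v_5, v_6}: 2 true → even ✓
{v_1, v_4, v_6}: 3 true → odd ✓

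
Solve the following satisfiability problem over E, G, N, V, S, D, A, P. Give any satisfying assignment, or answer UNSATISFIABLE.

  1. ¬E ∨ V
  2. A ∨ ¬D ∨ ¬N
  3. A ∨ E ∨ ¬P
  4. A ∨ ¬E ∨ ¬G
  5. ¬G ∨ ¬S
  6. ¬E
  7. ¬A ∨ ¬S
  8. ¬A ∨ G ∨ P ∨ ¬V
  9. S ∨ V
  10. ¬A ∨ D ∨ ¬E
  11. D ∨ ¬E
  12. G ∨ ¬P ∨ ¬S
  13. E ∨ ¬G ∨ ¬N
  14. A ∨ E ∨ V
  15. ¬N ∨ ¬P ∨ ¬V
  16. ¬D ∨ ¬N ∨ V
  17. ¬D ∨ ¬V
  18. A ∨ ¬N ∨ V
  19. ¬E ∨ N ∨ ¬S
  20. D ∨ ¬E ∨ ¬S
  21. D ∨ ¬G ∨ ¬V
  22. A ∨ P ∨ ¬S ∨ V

E = False; G = False; N = True; V = True; S = False; D = False; A = False; P = False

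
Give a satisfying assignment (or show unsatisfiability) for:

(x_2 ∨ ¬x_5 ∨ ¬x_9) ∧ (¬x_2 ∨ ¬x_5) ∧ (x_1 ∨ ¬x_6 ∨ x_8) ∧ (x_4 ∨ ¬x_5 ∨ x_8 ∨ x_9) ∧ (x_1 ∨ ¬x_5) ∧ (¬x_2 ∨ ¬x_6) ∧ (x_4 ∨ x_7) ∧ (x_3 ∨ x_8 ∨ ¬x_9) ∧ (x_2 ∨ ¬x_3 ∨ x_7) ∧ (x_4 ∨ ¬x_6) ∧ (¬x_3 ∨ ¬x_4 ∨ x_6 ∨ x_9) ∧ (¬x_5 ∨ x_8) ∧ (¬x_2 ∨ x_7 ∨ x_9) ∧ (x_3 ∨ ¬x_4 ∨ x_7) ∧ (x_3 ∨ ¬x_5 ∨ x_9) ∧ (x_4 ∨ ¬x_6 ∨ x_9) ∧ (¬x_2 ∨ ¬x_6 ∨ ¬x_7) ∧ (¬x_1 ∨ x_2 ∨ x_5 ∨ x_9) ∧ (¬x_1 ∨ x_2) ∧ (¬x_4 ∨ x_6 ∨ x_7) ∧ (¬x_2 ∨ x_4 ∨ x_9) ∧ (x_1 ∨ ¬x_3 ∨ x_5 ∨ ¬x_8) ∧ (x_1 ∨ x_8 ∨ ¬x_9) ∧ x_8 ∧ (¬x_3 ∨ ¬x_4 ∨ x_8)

Unit clause (x_8) forces x_8 = True.
Set x_1 = True.
  then (¬x_1 ∨ x_2) forces x_2 = True.
  then (¬x_2 ∨ ¬x_5) forces x_5 = False.
  then (¬x_2 ∨ ¬x_6) forces x_6 = False.
Set x_3 = False.
Set x_4 = True.
  then (x_3 ∨ ¬x_4 ∨ x_7) forces x_7 = True.
Set x_9 = True.
All clauses satisfied.

x_1 = True; x_2 = True; x_3 = False; x_4 = True; x_5 = False; x_6 = False; x_7 = True; x_8 = True; x_9 = True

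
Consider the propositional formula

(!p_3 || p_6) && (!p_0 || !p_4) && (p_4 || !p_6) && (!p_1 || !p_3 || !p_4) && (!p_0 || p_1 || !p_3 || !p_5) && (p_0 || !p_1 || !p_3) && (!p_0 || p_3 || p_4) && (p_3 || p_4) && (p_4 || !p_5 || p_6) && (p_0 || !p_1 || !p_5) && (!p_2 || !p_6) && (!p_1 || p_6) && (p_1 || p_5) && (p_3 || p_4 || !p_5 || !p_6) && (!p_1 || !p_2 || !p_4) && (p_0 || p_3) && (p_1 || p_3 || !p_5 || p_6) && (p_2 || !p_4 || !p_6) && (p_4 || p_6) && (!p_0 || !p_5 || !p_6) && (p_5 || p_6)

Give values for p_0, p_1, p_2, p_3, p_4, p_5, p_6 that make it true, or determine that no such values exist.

No satisfying assignment exists.

Case p_4 = True:
  (!p_0 || !p_4) forces p_0 = False.
  (p_0 || p_3) forces p_3 = True.
  (!p_3 || p_6) forces p_6 = True.
  (!p_1 || !p_3 || !p_4) forces p_1 = False.
  (!p_2 || !p_6) forces p_2 = False.
  Clause (p_2 || !p_4 || !p_6) is falsified — contradiction.
Case p_4 = False:
  (p_4 || !p_6) forces p_6 = False.
  Clause (p_4 || p_6) is falsified — contradiction.
Both cases fail, so the formula is unsatisfiable.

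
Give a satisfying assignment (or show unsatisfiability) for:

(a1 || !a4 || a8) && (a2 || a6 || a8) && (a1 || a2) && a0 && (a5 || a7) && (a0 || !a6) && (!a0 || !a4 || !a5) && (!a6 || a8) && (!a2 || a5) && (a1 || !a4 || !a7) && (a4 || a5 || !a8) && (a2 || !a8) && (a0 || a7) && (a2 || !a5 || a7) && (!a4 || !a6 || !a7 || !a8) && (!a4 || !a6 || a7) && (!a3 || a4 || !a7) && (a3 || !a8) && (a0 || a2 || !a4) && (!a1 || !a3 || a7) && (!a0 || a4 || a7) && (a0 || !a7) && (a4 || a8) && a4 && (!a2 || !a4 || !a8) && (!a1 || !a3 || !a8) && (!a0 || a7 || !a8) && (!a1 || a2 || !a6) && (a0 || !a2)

Case a0 = True:
  (a4) forces a4 = True.
  (!a0 || !a4 || !a5) forces a5 = False.
  (a5 || a7) forces a7 = True.
  (!a2 || a5) forces a2 = False.
  (a1 || a2) forces a1 = True.
  (a2 || !a8) forces a8 = False.
  (a2 || a6 || a8) forces a6 = True.
  Clause (!a6 || a8) is falsified — contradiction.
Case a0 = False:
  Clause (a0) is falsified — contradiction.
Both cases fail, so the formula is unsatisfiable.

Unsatisfiable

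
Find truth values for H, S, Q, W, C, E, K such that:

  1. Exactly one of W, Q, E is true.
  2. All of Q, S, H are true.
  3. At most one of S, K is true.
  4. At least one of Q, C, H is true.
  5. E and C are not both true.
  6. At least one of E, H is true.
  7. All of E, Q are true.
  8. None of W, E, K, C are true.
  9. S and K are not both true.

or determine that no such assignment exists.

The formula is unsatisfiable.

Case E = True:
  Constraint (8) is violated (E=T) — contradiction.
Case E = False:
  Constraint (7) is violated (E=F) — contradiction.
Both cases fail — unsatisfiable.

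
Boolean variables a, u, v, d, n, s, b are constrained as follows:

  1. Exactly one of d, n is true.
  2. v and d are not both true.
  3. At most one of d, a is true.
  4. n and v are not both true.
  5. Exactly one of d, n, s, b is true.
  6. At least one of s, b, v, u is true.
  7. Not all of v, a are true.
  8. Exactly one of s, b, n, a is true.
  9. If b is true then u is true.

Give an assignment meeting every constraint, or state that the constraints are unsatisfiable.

a: False; u: True; v: False; d: False; n: True; s: False; b: False

  (1) {d, n}: 1 true — exactly one ✓
  (2) v=F, d=F — not both ✓
  (3) {d, a}: 0 true — at most one ✓
  (4) n=T, v=F — not both ✓
  (5) {d, n, s, b}: 1 true — exactly one ✓
  (6) {s, b, v, u}: 1 true — at least one ✓
  (7) {v, a}: 0/2 true — not all ✓
  (8) {s, b, n, a}: 1 true — exactly one ✓
  (9) b=F ⇒ u: vacuous ✓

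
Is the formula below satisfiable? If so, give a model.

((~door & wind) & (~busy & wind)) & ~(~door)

Unsatisfiable

Case door = True: the conjunct ~door is False.
Case door = False: the conjunct ~(~door) becomes ~(~False) = False.
Both cases fail — unsatisfiable.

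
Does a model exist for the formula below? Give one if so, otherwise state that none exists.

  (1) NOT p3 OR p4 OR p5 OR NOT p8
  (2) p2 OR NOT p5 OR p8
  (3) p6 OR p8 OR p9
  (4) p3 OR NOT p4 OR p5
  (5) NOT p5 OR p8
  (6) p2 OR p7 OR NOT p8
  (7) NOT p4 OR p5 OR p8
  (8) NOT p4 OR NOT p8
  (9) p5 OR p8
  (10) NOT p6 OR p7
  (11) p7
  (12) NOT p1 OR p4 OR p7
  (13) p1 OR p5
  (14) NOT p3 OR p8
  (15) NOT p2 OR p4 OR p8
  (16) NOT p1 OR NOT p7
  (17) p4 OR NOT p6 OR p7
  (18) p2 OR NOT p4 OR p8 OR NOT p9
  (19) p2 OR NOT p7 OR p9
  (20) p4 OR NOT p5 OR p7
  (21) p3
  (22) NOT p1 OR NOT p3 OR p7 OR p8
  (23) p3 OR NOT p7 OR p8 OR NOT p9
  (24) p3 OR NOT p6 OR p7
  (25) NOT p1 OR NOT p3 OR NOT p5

Unit clause (p7) forces p7 = True.
In (NOT p1 OR NOT p7) only NOT p1 is left, so p1 = False.
Unit clause (p3) forces p3 = True.
In (p1 OR p5) only p5 is left, so p5 = True.
In (NOT p3 OR p8) only p8 is left, so p8 = True.
In (NOT p4 OR NOT p8) only NOT p4 is left, so p4 = False.
Set p2 = True.
Set p6 = False.
Set p9 = True.
All clauses satisfied.

p1=F, p2=T, p3=T, p4=F, p5=T, p6=F, p7=T, p8=T, p9=T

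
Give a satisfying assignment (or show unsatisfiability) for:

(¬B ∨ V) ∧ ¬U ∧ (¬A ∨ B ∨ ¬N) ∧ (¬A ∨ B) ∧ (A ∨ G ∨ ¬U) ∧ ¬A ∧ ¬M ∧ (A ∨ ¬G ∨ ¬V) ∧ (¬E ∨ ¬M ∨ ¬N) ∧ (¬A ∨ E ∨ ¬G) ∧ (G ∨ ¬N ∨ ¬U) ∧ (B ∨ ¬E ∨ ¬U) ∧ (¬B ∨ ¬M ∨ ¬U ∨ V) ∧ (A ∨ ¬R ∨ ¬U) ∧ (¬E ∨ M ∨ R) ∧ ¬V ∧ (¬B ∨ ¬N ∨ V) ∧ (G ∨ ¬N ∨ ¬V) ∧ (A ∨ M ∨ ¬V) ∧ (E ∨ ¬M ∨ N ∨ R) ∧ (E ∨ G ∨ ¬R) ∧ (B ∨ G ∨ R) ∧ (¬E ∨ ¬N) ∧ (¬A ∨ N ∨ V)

N=F; B=F; A=F; U=F; R=T; V=F; M=F; E=T; G=F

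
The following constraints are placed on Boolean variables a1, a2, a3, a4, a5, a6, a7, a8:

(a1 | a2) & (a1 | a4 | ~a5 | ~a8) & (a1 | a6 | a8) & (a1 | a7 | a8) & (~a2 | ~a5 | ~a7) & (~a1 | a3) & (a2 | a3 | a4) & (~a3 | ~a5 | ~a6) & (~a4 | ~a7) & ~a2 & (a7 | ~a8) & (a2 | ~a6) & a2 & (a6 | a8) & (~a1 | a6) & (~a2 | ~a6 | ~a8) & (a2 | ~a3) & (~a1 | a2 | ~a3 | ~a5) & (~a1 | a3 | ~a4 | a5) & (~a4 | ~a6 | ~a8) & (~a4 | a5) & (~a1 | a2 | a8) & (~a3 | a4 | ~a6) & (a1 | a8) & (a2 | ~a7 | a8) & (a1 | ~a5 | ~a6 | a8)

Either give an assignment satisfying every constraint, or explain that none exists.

Unsatisfiable

Case a2 = True:
  Clause (~a2) is falsified — contradiction.
Case a2 = False:
  Clause (a2) is falsified — contradiction.
Both cases fail, so the formula is unsatisfiable.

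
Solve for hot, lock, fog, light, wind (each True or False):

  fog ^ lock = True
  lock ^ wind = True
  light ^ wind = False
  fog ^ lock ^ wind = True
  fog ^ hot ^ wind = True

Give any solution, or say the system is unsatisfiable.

hot = True, lock = True, fog = False, light = False, wind = False

fog ^ lock = F ^ T = True ✓
lock ^ wind = T ^ F = True ✓
light ^ wind = F ^ F = False ✓
fog ^ lock ^ wind = F ^ T ^ F = True ✓
fog ^ hot ^ wind = F ^ T ^ F = True ✓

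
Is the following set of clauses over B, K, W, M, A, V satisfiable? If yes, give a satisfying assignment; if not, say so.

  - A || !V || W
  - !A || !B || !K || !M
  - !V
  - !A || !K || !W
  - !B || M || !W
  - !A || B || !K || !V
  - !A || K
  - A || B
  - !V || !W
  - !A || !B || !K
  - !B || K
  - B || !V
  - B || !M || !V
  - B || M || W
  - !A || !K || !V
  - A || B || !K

B=T, K=T, W=T, M=T, A=F, V=F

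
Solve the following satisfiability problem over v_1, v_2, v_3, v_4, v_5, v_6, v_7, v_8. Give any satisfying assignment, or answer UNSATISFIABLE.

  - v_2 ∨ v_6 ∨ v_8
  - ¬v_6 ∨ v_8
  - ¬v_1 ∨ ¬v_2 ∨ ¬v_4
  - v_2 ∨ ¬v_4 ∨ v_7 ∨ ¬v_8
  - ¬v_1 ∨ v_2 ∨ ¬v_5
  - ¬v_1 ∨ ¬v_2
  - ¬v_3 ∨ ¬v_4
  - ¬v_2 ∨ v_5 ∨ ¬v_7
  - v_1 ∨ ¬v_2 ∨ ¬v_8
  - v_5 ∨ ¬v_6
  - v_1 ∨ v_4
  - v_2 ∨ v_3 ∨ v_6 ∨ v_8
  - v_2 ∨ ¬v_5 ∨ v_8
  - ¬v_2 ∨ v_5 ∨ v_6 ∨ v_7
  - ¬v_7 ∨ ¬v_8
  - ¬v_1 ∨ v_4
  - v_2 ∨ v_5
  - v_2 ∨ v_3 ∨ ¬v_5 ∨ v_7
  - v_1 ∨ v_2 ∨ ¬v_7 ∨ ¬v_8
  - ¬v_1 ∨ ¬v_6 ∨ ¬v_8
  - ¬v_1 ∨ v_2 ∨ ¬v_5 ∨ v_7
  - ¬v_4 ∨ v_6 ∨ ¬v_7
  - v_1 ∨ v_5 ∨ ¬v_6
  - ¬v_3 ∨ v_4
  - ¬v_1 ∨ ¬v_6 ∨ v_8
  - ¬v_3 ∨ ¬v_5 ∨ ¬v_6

Set v_1 = False.
  then (v_1 ∨ v_4) forces v_4 = True.
  then (¬v_3 ∨ ¬v_4) forces v_3 = False.
Try v_2 = False:
  (v_2 ∨ v_5) forces v_5 = True.
  (v_2 ∨ ¬v_5 ∨ v_8) forces v_8 = True.
  (v_2 ∨ ¬v_4 ∨ v_7 ∨ ¬v_8) forces v_7 = True.
  clause (¬v_7 ∨ ¬v_8) is falsified — backtrack.
So v_2 = True.
  then (v_1 ∨ ¬v_2 ∨ ¬v_8) forces v_8 = False.
  then (¬v_6 ∨ v_8) forces v_6 = False.
  then (¬v_4 ∨ v_6 ∨ ¬v_7) forces v_7 = False.
  then (¬v_2 ∨ v_5 ∨ v_6 ∨ v_7) forces v_5 = True.
All clauses satisfied.

v_1 = False, v_2 = True, v_3 = False, v_4 = True, v_5 = True, v_6 = False, v_7 = False, v_8 = False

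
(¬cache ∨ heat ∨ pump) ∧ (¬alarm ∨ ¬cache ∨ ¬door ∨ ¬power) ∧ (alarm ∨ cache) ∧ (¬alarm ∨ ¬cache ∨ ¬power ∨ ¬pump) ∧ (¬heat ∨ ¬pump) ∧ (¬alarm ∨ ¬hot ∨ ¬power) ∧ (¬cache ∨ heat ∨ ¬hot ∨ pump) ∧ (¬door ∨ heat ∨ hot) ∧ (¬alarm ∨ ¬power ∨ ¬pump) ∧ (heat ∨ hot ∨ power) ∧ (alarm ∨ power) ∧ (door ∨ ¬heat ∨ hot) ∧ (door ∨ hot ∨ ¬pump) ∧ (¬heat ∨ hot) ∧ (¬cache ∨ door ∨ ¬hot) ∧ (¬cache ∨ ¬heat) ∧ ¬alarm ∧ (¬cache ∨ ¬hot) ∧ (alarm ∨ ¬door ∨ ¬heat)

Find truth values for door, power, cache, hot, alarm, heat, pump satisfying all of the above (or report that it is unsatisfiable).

Unsatisfiable — no assignment works.

Case alarm = True:
  Clause (¬alarm) is falsified — contradiction.
Case alarm = False:
  (alarm ∨ cache) forces cache = True.
  (alarm ∨ power) forces power = True.
  (¬cache ∨ ¬heat) forces heat = False.
  (¬cache ∨ heat ∨ pump) forces pump = True.
  (¬cache ∨ ¬hot) forces hot = False.
  (¬door ∨ heat ∨ hot) forces door = False.
  Clause (door ∨ hot ∨ ¬pump) is falsified — contradiction.
Both cases fail, so the formula is unsatisfiable.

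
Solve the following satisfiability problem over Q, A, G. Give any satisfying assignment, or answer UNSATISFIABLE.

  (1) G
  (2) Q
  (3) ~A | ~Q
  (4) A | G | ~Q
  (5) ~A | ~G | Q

Q=T; A=F; G=T

Unit clause (G) forces G = True.
Unit clause (Q) forces Q = True.
In (~A | ~Q) only ~A is left, so A = False.
All clauses satisfied.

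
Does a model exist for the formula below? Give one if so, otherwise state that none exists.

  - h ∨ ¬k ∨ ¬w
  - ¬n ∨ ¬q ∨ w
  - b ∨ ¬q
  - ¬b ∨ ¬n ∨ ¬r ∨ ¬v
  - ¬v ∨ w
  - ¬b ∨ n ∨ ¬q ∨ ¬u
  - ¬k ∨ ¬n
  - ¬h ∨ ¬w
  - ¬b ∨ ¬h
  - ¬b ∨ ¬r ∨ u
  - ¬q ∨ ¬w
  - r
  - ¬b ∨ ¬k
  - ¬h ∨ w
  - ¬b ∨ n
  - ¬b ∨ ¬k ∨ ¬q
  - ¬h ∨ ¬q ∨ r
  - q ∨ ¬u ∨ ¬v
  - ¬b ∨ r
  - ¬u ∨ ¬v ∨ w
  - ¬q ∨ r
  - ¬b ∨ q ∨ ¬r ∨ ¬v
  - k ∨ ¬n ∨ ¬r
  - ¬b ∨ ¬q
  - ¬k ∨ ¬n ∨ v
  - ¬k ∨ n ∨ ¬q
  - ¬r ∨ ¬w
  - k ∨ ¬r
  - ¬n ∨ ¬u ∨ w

Unit clause (r) forces r = True.
In (¬r ∨ ¬w) only ¬w is left, so w = False.
In (k ∨ ¬r) only k is left, so k = True.
In (¬v ∨ w) only ¬v is left, so v = False.
In (¬k ∨ ¬n) only ¬n is left, so n = False.
In (¬b ∨ ¬k) only ¬b is left, so b = False.
In (¬h ∨ w) only ¬h is left, so h = False.
In (¬k ∨ n ∨ ¬q) only ¬q is left, so q = False.
Set u = False.
All clauses satisfied.

w = False, h = False, q = False, r = True, b = False, v = False, u = False, k = True, n = False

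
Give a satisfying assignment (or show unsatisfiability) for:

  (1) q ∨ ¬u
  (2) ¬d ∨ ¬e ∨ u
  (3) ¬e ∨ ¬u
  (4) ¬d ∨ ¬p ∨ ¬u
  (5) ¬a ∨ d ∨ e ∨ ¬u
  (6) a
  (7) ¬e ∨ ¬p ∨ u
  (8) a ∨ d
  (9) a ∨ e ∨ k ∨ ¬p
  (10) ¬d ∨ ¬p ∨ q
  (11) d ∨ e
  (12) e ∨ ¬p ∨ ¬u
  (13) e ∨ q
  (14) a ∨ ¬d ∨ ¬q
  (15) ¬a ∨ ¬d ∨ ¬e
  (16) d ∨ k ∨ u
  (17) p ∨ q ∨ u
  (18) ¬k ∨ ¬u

Unit clause (a) forces a = True.
Set p = True.
Try e = True:
  (¬e ∨ ¬u) forces u = False.
  clause (¬e ∨ ¬p ∨ u) is falsified — backtrack.
So e = False.
  then (d ∨ e) forces d = True.
  then (e ∨ ¬p ∨ ¬u) forces u = False.
  then (e ∨ q) forces q = True.
Set k = True.
All clauses satisfied.

p = True; e = False; u = False; a = True; d = True; q = True; k = True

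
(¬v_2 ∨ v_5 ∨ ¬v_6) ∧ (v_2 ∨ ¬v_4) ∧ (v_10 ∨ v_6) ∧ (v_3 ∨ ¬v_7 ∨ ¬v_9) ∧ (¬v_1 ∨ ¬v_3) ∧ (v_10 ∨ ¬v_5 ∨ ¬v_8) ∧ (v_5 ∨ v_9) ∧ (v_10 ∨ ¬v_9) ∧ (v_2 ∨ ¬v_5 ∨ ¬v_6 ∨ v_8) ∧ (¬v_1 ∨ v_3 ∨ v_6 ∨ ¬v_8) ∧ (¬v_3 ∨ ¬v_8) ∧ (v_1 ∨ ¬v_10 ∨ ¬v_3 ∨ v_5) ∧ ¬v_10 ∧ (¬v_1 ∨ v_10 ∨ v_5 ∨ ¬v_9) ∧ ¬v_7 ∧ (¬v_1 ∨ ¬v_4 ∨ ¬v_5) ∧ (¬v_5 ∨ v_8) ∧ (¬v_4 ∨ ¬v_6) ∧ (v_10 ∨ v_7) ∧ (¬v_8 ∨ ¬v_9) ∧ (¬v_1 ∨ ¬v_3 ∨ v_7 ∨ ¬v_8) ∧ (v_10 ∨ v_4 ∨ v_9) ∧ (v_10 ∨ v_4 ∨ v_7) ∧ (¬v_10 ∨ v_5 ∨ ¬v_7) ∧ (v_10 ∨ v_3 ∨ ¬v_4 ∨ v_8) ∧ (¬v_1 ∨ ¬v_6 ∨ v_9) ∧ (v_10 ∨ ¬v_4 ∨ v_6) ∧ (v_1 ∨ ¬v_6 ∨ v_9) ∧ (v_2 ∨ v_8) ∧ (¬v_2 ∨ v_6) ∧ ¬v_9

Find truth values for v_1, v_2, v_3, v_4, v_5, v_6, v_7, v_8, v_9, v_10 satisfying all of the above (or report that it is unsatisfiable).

Case v_7 = True:
  Clause (¬v_7) is falsified — contradiction.
Case v_7 = False:
  (¬v_10) forces v_10 = False.
  Clause (v_10 ∨ v_7) is falsified — contradiction.
Both cases fail, so the formula is unsatisfiable.

The formula is unsatisfiable.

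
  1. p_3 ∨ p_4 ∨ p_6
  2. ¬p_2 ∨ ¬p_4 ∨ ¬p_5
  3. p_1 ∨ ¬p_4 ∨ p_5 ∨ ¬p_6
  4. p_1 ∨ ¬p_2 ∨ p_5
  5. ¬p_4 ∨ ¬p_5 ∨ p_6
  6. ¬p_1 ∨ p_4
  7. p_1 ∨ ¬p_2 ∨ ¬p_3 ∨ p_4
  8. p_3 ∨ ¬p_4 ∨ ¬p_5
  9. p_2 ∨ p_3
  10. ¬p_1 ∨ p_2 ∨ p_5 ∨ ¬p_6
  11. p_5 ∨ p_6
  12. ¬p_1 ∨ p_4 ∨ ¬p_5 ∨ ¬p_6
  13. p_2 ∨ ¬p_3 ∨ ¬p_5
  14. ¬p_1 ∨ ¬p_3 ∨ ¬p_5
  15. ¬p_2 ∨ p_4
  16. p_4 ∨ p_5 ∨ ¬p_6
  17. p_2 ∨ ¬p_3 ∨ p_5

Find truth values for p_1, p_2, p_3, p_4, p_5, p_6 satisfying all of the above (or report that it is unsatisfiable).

p_1: True, p_2: True, p_3: True, p_4: True, p_5: False, p_6: True

Set p_1 = True.
  then (¬p_1 ∨ p_4) forces p_4 = True.
Try p_2 = False:
  (p_2 ∨ p_3) forces p_3 = True.
  (p_2 ∨ ¬p_3 ∨ ¬p_5) forces p_5 = False.
  clause (p_2 ∨ ¬p_3 ∨ p_5) is falsified — backtrack.
So p_2 = True.
  then (¬p_2 ∨ ¬p_4 ∨ ¬p_5) forces p_5 = False.
  then (p_5 ∨ p_6) forces p_6 = True.
Set p_3 = True.
All clauses satisfied.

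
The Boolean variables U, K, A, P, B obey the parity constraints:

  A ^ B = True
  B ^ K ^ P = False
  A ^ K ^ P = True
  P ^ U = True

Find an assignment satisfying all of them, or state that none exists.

U = True, K = True, A = False, P = False, B = True

A ^ B = F ^ T = True ✓
B ^ K ^ P = T ^ T ^ F = False ✓
A ^ K ^ P = F ^ T ^ F = True ✓
P ^ U = F ^ T = True ✓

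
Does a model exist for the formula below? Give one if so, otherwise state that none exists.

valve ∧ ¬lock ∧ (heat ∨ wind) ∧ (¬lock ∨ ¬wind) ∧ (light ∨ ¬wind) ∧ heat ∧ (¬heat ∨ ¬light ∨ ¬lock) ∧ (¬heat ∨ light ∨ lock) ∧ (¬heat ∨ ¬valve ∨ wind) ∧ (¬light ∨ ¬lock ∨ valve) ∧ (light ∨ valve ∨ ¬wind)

valve = True, wind = True, lock = False, light = True, heat = True

Unit clause (valve) forces valve = True.
Unit clause (¬lock) forces lock = False.
Unit clause (heat) forces heat = True.
In (¬heat ∨ light ∨ lock) only light is left, so light = True.
In (¬heat ∨ ¬valve ∨ wind) only wind is left, so wind = True.
All clauses satisfied.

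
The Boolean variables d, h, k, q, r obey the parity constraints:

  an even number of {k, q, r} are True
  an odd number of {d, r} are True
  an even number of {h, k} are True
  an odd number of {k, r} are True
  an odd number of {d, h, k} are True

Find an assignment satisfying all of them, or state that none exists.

d = True, h = True, k = True, q = True, r = False

{k, q, r}: 2 true → even ✓
{d, r}: 1 true → odd ✓
{h, k}: 2 true → even ✓
{k, r}: 1 true → odd ✓
{d, h, k}: 3 true → odd ✓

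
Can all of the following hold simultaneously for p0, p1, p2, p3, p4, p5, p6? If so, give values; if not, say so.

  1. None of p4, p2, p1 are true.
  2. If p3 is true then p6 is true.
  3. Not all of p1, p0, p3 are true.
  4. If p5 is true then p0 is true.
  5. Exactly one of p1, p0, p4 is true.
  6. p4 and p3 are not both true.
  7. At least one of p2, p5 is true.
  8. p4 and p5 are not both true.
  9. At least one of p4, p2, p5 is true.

p0=T, p1=F, p2=F, p3=T, p4=F, p5=T, p6=T

  (1) {p4, p2, p1}: 0 true — none ✓
  (2) p3=T ⇒ p6: T ✓
  (3) {p1, p0, p3}: 2/3 true — not all ✓
  (4) p5=T ⇒ p0: T ✓
  (5) {p1, p0, p4}: 1 true — exactly one ✓
  (6) p4=F, p3=T — not both ✓
  (7) {p2, p5}: 1 true — at least one ✓
  (8) p4=F, p5=T — not both ✓
  (9) {p4, p2, p5}: 1 true — at least one ✓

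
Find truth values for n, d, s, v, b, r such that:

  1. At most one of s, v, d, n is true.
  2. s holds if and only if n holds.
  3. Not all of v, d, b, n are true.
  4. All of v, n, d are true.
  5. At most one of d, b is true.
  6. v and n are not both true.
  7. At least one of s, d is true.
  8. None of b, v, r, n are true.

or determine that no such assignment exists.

No satisfying assignment exists.

Case n = True:
  Constraint (8) is violated (n=T) — contradiction.
Case n = False:
  Constraint (4) is violated (n=F) — contradiction.
Both cases fail — unsatisfiable.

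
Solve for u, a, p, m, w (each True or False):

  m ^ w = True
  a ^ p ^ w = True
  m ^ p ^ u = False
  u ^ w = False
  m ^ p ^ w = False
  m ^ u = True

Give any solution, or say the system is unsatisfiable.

u=F, a=F, p=T, m=T, w=F

m ^ w = T ^ F = True ✓
a ^ p ^ w = F ^ T ^ F = True ✓
m ^ p ^ u = T ^ T ^ F = False ✓
u ^ w = F ^ F = False ✓
m ^ p ^ w = T ^ T ^ F = False ✓
m ^ u = T ^ F = True ✓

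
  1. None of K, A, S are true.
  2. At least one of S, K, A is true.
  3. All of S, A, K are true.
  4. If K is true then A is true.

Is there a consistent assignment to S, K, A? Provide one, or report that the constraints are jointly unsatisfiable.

UNSATISFIABLE

Case S = True:
  Constraint (1) is violated (S=T) — contradiction.
Case S = False:
  Constraint (3) is violated (S=F) — contradiction.
Both cases fail — unsatisfiable.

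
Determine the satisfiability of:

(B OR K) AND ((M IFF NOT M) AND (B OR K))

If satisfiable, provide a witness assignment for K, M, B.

The conjunct M IFF NOT M is unsatisfiable on its own:
  M=F: evaluates to False.
  M=T: evaluates to False.
So the whole conjunction is unsatisfiable.

Unsatisfiable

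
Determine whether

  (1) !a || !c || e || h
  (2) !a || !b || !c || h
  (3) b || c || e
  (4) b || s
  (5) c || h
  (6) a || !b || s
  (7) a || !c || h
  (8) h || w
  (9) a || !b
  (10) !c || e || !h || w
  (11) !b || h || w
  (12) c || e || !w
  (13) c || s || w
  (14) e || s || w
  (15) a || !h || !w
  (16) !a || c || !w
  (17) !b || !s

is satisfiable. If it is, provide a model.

e: True, h: True, s: True, b: False, c: True, a: True, w: False

Set e = True.
Set h = True.
Set s = True.
  then (!b || !s) forces b = False.
Set c = True.
Set a = True.
Set w = False.
All clauses satisfied.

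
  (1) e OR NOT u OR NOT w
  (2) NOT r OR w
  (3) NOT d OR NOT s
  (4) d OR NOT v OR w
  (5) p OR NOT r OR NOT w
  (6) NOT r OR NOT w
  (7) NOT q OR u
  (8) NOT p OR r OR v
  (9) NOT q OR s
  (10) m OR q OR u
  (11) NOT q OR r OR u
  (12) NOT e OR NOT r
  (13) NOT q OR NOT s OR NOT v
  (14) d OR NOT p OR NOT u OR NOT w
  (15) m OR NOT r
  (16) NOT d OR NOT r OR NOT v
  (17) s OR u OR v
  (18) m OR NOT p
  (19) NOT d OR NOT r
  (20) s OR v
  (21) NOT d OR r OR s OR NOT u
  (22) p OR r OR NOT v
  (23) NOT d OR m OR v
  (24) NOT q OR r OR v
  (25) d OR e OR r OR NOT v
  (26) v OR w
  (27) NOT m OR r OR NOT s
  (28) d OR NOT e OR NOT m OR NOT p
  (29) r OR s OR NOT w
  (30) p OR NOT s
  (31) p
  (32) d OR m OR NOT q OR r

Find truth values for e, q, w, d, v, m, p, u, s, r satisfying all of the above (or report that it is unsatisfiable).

Unit clause (p) forces p = True.
In (m OR NOT p) only m is left, so m = True.
Set e = True.
  then (NOT e OR NOT r) forces r = False.
  then (NOT m OR r OR NOT s) forces s = False.
  then (d OR NOT e OR NOT m OR NOT p) forces d = True.
  then (r OR s OR NOT w) forces w = False.
  then (NOT p OR r OR v) forces v = True.
  then (NOT q OR s) forces q = False.
  then (NOT d OR r OR s OR NOT u) forces u = False.
All clauses satisfied.

e = True; q = False; w = False; d = True; v = True; m = True; p = True; u = False; s = False; r = False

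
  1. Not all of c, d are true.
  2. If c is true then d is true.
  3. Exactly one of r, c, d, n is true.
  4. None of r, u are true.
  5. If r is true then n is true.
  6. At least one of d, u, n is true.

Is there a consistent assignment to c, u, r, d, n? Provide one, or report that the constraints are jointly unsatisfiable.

c: False, u: False, r: False, d: False, n: True

  (1) {c, d}: 0/2 true — not all ✓
  (2) c=F ⇒ d: vacuous ✓
  (3) {r, c, d, n}: 1 true — exactly one ✓
  (4) {r, u}: 0 true — none ✓
  (5) r=F ⇒ n: vacuous ✓
  (6) {d, u, n}: 1 true — at least one ✓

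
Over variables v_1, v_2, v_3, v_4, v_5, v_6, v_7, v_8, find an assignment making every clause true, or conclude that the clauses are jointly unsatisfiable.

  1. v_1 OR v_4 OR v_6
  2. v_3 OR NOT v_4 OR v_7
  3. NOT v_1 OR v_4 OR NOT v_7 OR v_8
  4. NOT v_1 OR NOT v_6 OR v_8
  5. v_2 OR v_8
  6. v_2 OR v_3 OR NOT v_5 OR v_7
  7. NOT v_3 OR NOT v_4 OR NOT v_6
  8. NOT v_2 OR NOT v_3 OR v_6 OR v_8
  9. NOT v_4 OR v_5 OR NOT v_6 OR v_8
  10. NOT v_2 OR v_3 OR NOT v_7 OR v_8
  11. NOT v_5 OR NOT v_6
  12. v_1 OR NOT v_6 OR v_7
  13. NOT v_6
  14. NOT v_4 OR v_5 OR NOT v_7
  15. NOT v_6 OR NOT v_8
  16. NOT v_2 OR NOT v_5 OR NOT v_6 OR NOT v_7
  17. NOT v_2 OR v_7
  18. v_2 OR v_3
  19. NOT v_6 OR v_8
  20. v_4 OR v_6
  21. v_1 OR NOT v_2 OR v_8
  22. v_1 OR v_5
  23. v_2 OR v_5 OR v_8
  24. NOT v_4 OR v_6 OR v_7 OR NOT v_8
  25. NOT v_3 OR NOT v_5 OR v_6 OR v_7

v_1 = True, v_2 = True, v_3 = False, v_4 = True, v_5 = True, v_6 = False, v_7 = True, v_8 = True

Unit clause (NOT v_6) forces v_6 = False.
In (v_4 OR v_6) only v_4 is left, so v_4 = True.
Set v_1 = True.
Set v_2 = True.
  then (NOT v_2 OR v_7) forces v_7 = True.
  then (NOT v_4 OR v_5 OR NOT v_7) forces v_5 = True.
Set v_3 = False.
  then (NOT v_2 OR v_3 OR NOT v_7 OR v_8) forces v_8 = True.
All clauses satisfied.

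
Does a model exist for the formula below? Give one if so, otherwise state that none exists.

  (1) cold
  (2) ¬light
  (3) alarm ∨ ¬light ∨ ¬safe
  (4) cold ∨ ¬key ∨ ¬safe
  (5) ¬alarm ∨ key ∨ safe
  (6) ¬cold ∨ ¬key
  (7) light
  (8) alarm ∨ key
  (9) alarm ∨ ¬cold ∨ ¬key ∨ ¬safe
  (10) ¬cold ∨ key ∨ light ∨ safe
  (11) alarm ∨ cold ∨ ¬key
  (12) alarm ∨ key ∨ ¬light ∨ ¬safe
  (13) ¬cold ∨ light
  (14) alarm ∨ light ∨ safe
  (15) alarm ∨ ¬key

Case light = True:
  Clause (¬light) is falsified — contradiction.
Case light = False:
  Clause (light) is falsified — contradiction.
Both cases fail, so the formula is unsatisfiable.

No satisfying assignment exists.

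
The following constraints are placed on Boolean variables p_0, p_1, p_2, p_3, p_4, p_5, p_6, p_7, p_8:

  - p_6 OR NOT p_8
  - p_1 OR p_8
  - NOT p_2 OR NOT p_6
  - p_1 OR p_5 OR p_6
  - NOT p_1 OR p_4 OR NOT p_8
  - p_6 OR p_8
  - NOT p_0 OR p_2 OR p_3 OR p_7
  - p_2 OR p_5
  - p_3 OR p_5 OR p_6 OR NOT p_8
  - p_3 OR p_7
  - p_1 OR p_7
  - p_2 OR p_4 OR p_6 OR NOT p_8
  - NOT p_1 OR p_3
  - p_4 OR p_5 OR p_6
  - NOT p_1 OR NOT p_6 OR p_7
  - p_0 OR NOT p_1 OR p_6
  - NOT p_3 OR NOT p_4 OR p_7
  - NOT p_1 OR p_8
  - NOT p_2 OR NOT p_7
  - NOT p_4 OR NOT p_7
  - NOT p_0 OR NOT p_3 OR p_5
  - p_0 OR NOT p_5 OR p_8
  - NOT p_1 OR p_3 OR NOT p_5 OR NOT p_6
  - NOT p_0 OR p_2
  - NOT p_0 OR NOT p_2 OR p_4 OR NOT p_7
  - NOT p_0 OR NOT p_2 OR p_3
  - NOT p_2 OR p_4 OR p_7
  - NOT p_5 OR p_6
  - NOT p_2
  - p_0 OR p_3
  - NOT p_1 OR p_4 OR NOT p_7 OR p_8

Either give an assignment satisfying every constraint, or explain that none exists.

Unit clause (NOT p_2) forces p_2 = False.
In (p_2 OR p_5) only p_5 is left, so p_5 = True.
In (NOT p_0 OR p_2) only NOT p_0 is left, so p_0 = False.
In (NOT p_5 OR p_6) only p_6 is left, so p_6 = True.
In (p_0 OR p_3) only p_3 is left, so p_3 = True.
In (p_0 OR NOT p_5 OR p_8) only p_8 is left, so p_8 = True.
Try p_1 = True:
  (NOT p_1 OR p_4 OR NOT p_8) forces p_4 = True.
  (NOT p_1 OR NOT p_6 OR p_7) forces p_7 = True.
  clause (NOT p_4 OR NOT p_7) is falsified — backtrack.
So p_1 = False.
  then (p_1 OR p_7) forces p_7 = True.
  then (NOT p_4 OR NOT p_7) forces p_4 = False.
All clauses satisfied.

p_0 = False, p_1 = False, p_2 = False, p_3 = True, p_4 = False, p_5 = True, p_6 = True, p_7 = True, p_8 = True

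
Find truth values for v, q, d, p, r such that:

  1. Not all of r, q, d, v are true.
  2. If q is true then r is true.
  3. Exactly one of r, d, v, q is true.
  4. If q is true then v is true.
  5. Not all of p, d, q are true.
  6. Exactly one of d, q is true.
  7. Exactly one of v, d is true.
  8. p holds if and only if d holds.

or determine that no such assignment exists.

v = False, q = False, d = True, p = True, r = False

  (1) {r, q, d, v}: 1/4 true — not all ✓
  (2) q=F ⇒ r: vacuous ✓
  (3) {r, d, v, q}: 1 true — exactly one ✓
  (4) q=F ⇒ v: vacuous ✓
  (5) {p, d, q}: 2/3 true — not all ✓
  (6) {d, q}: 1 true — exactly one ✓
  (7) {v, d}: 1 true — exactly one ✓
  (8) p=T, d=T — same ✓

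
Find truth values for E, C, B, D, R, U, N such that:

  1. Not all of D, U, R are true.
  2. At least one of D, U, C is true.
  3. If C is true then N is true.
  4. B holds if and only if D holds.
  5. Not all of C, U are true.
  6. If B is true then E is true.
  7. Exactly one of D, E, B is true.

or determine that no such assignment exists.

E=T, C=T, B=F, D=F, R=F, U=F, N=T

  (1) {D, U, R}: 0/3 true — not all ✓
  (2) {D, U, C}: 1 true — at least one ✓
  (3) C=T ⇒ N: T ✓
  (4) B=F, D=F — same ✓
  (5) {C, U}: 1/2 true — not all ✓
  (6) B=F ⇒ E: vacuous ✓
  (7) {D, E, B}: 1 true — exactly one ✓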